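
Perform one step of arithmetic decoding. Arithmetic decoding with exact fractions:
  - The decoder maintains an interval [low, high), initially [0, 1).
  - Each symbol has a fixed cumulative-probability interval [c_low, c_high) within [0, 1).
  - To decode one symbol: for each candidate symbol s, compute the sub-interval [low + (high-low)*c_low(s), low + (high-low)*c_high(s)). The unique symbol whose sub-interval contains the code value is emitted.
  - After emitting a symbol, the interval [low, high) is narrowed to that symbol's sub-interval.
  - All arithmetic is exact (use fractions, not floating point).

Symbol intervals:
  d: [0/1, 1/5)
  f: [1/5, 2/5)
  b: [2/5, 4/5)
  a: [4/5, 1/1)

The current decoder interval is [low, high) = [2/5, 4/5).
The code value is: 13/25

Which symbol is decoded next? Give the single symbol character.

Answer: f

Derivation:
Interval width = high − low = 4/5 − 2/5 = 2/5
Scaled code = (code − low) / width = (13/25 − 2/5) / 2/5 = 3/10
  d: [0/1, 1/5) 
  f: [1/5, 2/5) ← scaled code falls here ✓
  b: [2/5, 4/5) 
  a: [4/5, 1/1) 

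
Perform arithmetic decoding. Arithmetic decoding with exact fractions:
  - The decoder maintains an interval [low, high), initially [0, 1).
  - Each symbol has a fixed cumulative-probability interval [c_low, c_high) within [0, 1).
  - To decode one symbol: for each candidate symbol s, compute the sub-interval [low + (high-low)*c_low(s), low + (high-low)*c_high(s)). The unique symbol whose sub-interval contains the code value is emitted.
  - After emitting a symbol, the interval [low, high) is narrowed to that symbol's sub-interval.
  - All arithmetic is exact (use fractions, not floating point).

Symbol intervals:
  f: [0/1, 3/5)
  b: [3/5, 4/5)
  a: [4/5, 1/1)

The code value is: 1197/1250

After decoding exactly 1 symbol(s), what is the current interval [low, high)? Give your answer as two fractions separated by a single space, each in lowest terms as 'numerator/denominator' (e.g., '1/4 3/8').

Step 1: interval [0/1, 1/1), width = 1/1 - 0/1 = 1/1
  'f': [0/1 + 1/1*0/1, 0/1 + 1/1*3/5) = [0/1, 3/5)
  'b': [0/1 + 1/1*3/5, 0/1 + 1/1*4/5) = [3/5, 4/5)
  'a': [0/1 + 1/1*4/5, 0/1 + 1/1*1/1) = [4/5, 1/1) <- contains code 1197/1250
  emit 'a', narrow to [4/5, 1/1)

Answer: 4/5 1/1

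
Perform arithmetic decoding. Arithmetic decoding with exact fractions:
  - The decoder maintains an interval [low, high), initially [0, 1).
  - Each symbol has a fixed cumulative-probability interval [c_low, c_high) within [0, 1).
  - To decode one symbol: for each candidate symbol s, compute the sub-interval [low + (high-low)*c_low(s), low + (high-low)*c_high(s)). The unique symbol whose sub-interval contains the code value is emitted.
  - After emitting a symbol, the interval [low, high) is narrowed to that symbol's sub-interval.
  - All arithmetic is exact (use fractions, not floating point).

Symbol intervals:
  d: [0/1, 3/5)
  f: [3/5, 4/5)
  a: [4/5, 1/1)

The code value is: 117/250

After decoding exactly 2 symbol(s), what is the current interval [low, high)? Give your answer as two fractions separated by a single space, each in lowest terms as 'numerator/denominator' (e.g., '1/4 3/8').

Answer: 9/25 12/25

Derivation:
Step 1: interval [0/1, 1/1), width = 1/1 - 0/1 = 1/1
  'd': [0/1 + 1/1*0/1, 0/1 + 1/1*3/5) = [0/1, 3/5) <- contains code 117/250
  'f': [0/1 + 1/1*3/5, 0/1 + 1/1*4/5) = [3/5, 4/5)
  'a': [0/1 + 1/1*4/5, 0/1 + 1/1*1/1) = [4/5, 1/1)
  emit 'd', narrow to [0/1, 3/5)
Step 2: interval [0/1, 3/5), width = 3/5 - 0/1 = 3/5
  'd': [0/1 + 3/5*0/1, 0/1 + 3/5*3/5) = [0/1, 9/25)
  'f': [0/1 + 3/5*3/5, 0/1 + 3/5*4/5) = [9/25, 12/25) <- contains code 117/250
  'a': [0/1 + 3/5*4/5, 0/1 + 3/5*1/1) = [12/25, 3/5)
  emit 'f', narrow to [9/25, 12/25)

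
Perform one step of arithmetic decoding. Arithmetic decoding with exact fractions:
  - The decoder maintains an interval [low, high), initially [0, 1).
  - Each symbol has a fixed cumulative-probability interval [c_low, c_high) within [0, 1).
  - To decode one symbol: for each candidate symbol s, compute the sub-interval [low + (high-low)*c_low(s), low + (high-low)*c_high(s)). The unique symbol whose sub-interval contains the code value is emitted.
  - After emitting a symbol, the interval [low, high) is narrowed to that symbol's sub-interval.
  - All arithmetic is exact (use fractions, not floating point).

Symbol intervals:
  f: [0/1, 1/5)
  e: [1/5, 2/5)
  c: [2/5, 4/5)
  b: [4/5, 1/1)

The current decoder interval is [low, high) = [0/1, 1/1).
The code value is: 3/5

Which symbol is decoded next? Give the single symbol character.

Answer: c

Derivation:
Interval width = high − low = 1/1 − 0/1 = 1/1
Scaled code = (code − low) / width = (3/5 − 0/1) / 1/1 = 3/5
  f: [0/1, 1/5) 
  e: [1/5, 2/5) 
  c: [2/5, 4/5) ← scaled code falls here ✓
  b: [4/5, 1/1) 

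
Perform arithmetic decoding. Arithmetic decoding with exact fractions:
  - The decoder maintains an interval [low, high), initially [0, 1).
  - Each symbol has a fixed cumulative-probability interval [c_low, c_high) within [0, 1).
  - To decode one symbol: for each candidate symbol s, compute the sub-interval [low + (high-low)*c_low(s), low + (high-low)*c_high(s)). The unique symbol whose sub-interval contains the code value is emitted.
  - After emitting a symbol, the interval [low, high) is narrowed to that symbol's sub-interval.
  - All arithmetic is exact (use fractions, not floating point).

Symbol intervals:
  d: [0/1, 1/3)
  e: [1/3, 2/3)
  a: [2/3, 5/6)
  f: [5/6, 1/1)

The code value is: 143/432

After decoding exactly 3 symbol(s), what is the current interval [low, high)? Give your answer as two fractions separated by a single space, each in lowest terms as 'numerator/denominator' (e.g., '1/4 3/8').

Answer: 35/108 1/3

Derivation:
Step 1: interval [0/1, 1/1), width = 1/1 - 0/1 = 1/1
  'd': [0/1 + 1/1*0/1, 0/1 + 1/1*1/3) = [0/1, 1/3) <- contains code 143/432
  'e': [0/1 + 1/1*1/3, 0/1 + 1/1*2/3) = [1/3, 2/3)
  'a': [0/1 + 1/1*2/3, 0/1 + 1/1*5/6) = [2/3, 5/6)
  'f': [0/1 + 1/1*5/6, 0/1 + 1/1*1/1) = [5/6, 1/1)
  emit 'd', narrow to [0/1, 1/3)
Step 2: interval [0/1, 1/3), width = 1/3 - 0/1 = 1/3
  'd': [0/1 + 1/3*0/1, 0/1 + 1/3*1/3) = [0/1, 1/9)
  'e': [0/1 + 1/3*1/3, 0/1 + 1/3*2/3) = [1/9, 2/9)
  'a': [0/1 + 1/3*2/3, 0/1 + 1/3*5/6) = [2/9, 5/18)
  'f': [0/1 + 1/3*5/6, 0/1 + 1/3*1/1) = [5/18, 1/3) <- contains code 143/432
  emit 'f', narrow to [5/18, 1/3)
Step 3: interval [5/18, 1/3), width = 1/3 - 5/18 = 1/18
  'd': [5/18 + 1/18*0/1, 5/18 + 1/18*1/3) = [5/18, 8/27)
  'e': [5/18 + 1/18*1/3, 5/18 + 1/18*2/3) = [8/27, 17/54)
  'a': [5/18 + 1/18*2/3, 5/18 + 1/18*5/6) = [17/54, 35/108)
  'f': [5/18 + 1/18*5/6, 5/18 + 1/18*1/1) = [35/108, 1/3) <- contains code 143/432
  emit 'f', narrow to [35/108, 1/3)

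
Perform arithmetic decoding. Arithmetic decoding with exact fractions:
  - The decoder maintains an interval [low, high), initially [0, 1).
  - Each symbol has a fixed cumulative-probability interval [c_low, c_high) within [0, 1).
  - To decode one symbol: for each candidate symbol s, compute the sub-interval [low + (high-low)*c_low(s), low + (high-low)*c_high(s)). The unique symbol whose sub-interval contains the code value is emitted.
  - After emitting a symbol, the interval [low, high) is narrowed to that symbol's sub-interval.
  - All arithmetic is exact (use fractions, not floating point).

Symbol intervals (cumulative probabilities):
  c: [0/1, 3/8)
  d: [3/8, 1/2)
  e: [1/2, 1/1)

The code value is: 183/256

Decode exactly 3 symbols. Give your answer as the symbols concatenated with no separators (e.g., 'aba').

Answer: edd

Derivation:
Step 1: interval [0/1, 1/1), width = 1/1 - 0/1 = 1/1
  'c': [0/1 + 1/1*0/1, 0/1 + 1/1*3/8) = [0/1, 3/8)
  'd': [0/1 + 1/1*3/8, 0/1 + 1/1*1/2) = [3/8, 1/2)
  'e': [0/1 + 1/1*1/2, 0/1 + 1/1*1/1) = [1/2, 1/1) <- contains code 183/256
  emit 'e', narrow to [1/2, 1/1)
Step 2: interval [1/2, 1/1), width = 1/1 - 1/2 = 1/2
  'c': [1/2 + 1/2*0/1, 1/2 + 1/2*3/8) = [1/2, 11/16)
  'd': [1/2 + 1/2*3/8, 1/2 + 1/2*1/2) = [11/16, 3/4) <- contains code 183/256
  'e': [1/2 + 1/2*1/2, 1/2 + 1/2*1/1) = [3/4, 1/1)
  emit 'd', narrow to [11/16, 3/4)
Step 3: interval [11/16, 3/4), width = 3/4 - 11/16 = 1/16
  'c': [11/16 + 1/16*0/1, 11/16 + 1/16*3/8) = [11/16, 91/128)
  'd': [11/16 + 1/16*3/8, 11/16 + 1/16*1/2) = [91/128, 23/32) <- contains code 183/256
  'e': [11/16 + 1/16*1/2, 11/16 + 1/16*1/1) = [23/32, 3/4)
  emit 'd', narrow to [91/128, 23/32)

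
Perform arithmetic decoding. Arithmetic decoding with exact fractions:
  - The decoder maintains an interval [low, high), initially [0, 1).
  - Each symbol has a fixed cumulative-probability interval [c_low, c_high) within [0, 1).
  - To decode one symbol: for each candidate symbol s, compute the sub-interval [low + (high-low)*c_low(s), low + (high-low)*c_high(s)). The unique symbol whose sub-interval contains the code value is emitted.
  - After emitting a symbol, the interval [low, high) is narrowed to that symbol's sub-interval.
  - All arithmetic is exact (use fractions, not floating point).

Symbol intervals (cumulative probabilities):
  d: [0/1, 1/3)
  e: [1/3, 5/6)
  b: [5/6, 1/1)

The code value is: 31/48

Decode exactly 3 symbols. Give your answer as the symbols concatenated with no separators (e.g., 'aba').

Step 1: interval [0/1, 1/1), width = 1/1 - 0/1 = 1/1
  'd': [0/1 + 1/1*0/1, 0/1 + 1/1*1/3) = [0/1, 1/3)
  'e': [0/1 + 1/1*1/3, 0/1 + 1/1*5/6) = [1/3, 5/6) <- contains code 31/48
  'b': [0/1 + 1/1*5/6, 0/1 + 1/1*1/1) = [5/6, 1/1)
  emit 'e', narrow to [1/3, 5/6)
Step 2: interval [1/3, 5/6), width = 5/6 - 1/3 = 1/2
  'd': [1/3 + 1/2*0/1, 1/3 + 1/2*1/3) = [1/3, 1/2)
  'e': [1/3 + 1/2*1/3, 1/3 + 1/2*5/6) = [1/2, 3/4) <- contains code 31/48
  'b': [1/3 + 1/2*5/6, 1/3 + 1/2*1/1) = [3/4, 5/6)
  emit 'e', narrow to [1/2, 3/4)
Step 3: interval [1/2, 3/4), width = 3/4 - 1/2 = 1/4
  'd': [1/2 + 1/4*0/1, 1/2 + 1/4*1/3) = [1/2, 7/12)
  'e': [1/2 + 1/4*1/3, 1/2 + 1/4*5/6) = [7/12, 17/24) <- contains code 31/48
  'b': [1/2 + 1/4*5/6, 1/2 + 1/4*1/1) = [17/24, 3/4)
  emit 'e', narrow to [7/12, 17/24)

Answer: eee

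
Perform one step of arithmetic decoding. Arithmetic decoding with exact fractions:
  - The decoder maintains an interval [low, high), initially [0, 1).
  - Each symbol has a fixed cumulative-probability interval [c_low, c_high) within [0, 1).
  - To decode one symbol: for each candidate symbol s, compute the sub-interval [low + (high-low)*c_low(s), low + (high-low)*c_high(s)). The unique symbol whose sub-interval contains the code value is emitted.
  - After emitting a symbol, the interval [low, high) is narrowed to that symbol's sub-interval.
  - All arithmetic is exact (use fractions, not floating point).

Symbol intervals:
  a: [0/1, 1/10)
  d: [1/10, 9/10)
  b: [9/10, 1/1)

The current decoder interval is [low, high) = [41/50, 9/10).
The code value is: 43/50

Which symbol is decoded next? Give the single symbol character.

Answer: d

Derivation:
Interval width = high − low = 9/10 − 41/50 = 2/25
Scaled code = (code − low) / width = (43/50 − 41/50) / 2/25 = 1/2
  a: [0/1, 1/10) 
  d: [1/10, 9/10) ← scaled code falls here ✓
  b: [9/10, 1/1) 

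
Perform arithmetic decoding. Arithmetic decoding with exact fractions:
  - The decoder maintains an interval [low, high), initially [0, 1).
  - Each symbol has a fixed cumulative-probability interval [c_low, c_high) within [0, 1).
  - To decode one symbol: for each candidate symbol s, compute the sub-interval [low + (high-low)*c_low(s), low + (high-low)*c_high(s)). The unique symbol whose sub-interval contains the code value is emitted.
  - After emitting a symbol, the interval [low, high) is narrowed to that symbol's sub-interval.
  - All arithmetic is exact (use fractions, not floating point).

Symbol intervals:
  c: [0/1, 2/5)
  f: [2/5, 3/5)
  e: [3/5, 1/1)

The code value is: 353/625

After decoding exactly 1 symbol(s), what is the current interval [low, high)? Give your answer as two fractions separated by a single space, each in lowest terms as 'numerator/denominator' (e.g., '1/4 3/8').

Step 1: interval [0/1, 1/1), width = 1/1 - 0/1 = 1/1
  'c': [0/1 + 1/1*0/1, 0/1 + 1/1*2/5) = [0/1, 2/5)
  'f': [0/1 + 1/1*2/5, 0/1 + 1/1*3/5) = [2/5, 3/5) <- contains code 353/625
  'e': [0/1 + 1/1*3/5, 0/1 + 1/1*1/1) = [3/5, 1/1)
  emit 'f', narrow to [2/5, 3/5)

Answer: 2/5 3/5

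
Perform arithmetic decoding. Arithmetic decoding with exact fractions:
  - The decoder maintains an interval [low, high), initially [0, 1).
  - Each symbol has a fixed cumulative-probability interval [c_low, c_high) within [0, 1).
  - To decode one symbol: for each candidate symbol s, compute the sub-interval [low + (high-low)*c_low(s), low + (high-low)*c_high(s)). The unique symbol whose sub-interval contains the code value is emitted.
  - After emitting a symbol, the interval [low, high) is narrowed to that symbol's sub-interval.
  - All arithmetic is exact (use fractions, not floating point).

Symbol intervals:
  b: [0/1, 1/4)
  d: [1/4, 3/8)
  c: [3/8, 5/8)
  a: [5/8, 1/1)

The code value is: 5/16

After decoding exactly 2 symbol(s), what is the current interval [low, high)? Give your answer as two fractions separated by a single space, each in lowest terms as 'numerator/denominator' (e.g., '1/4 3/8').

Answer: 19/64 21/64

Derivation:
Step 1: interval [0/1, 1/1), width = 1/1 - 0/1 = 1/1
  'b': [0/1 + 1/1*0/1, 0/1 + 1/1*1/4) = [0/1, 1/4)
  'd': [0/1 + 1/1*1/4, 0/1 + 1/1*3/8) = [1/4, 3/8) <- contains code 5/16
  'c': [0/1 + 1/1*3/8, 0/1 + 1/1*5/8) = [3/8, 5/8)
  'a': [0/1 + 1/1*5/8, 0/1 + 1/1*1/1) = [5/8, 1/1)
  emit 'd', narrow to [1/4, 3/8)
Step 2: interval [1/4, 3/8), width = 3/8 - 1/4 = 1/8
  'b': [1/4 + 1/8*0/1, 1/4 + 1/8*1/4) = [1/4, 9/32)
  'd': [1/4 + 1/8*1/4, 1/4 + 1/8*3/8) = [9/32, 19/64)
  'c': [1/4 + 1/8*3/8, 1/4 + 1/8*5/8) = [19/64, 21/64) <- contains code 5/16
  'a': [1/4 + 1/8*5/8, 1/4 + 1/8*1/1) = [21/64, 3/8)
  emit 'c', narrow to [19/64, 21/64)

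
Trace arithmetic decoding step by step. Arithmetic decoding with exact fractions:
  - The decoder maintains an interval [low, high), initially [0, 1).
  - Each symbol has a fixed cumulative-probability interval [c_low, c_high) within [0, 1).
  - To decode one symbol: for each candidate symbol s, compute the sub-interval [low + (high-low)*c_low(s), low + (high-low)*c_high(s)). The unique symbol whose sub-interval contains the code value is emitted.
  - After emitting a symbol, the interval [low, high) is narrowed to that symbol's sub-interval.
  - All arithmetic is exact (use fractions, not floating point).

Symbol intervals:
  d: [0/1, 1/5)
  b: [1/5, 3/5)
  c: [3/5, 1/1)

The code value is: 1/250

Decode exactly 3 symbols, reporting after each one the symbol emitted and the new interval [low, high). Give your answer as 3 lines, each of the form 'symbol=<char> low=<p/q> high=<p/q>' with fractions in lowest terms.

Answer: symbol=d low=0/1 high=1/5
symbol=d low=0/1 high=1/25
symbol=d low=0/1 high=1/125

Derivation:
Step 1: interval [0/1, 1/1), width = 1/1 - 0/1 = 1/1
  'd': [0/1 + 1/1*0/1, 0/1 + 1/1*1/5) = [0/1, 1/5) <- contains code 1/250
  'b': [0/1 + 1/1*1/5, 0/1 + 1/1*3/5) = [1/5, 3/5)
  'c': [0/1 + 1/1*3/5, 0/1 + 1/1*1/1) = [3/5, 1/1)
  emit 'd', narrow to [0/1, 1/5)
Step 2: interval [0/1, 1/5), width = 1/5 - 0/1 = 1/5
  'd': [0/1 + 1/5*0/1, 0/1 + 1/5*1/5) = [0/1, 1/25) <- contains code 1/250
  'b': [0/1 + 1/5*1/5, 0/1 + 1/5*3/5) = [1/25, 3/25)
  'c': [0/1 + 1/5*3/5, 0/1 + 1/5*1/1) = [3/25, 1/5)
  emit 'd', narrow to [0/1, 1/25)
Step 3: interval [0/1, 1/25), width = 1/25 - 0/1 = 1/25
  'd': [0/1 + 1/25*0/1, 0/1 + 1/25*1/5) = [0/1, 1/125) <- contains code 1/250
  'b': [0/1 + 1/25*1/5, 0/1 + 1/25*3/5) = [1/125, 3/125)
  'c': [0/1 + 1/25*3/5, 0/1 + 1/25*1/1) = [3/125, 1/25)
  emit 'd', narrow to [0/1, 1/125)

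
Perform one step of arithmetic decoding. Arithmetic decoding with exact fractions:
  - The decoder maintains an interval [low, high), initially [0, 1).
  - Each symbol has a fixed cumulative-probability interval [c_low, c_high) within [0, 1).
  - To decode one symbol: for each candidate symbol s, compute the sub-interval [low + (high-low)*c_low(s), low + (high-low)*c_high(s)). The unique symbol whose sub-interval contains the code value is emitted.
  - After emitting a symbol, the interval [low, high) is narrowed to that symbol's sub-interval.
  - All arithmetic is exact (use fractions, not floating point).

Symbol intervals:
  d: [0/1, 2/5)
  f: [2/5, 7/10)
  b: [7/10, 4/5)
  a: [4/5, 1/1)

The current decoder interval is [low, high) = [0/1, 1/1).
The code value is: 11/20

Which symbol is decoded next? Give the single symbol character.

Answer: f

Derivation:
Interval width = high − low = 1/1 − 0/1 = 1/1
Scaled code = (code − low) / width = (11/20 − 0/1) / 1/1 = 11/20
  d: [0/1, 2/5) 
  f: [2/5, 7/10) ← scaled code falls here ✓
  b: [7/10, 4/5) 
  a: [4/5, 1/1) 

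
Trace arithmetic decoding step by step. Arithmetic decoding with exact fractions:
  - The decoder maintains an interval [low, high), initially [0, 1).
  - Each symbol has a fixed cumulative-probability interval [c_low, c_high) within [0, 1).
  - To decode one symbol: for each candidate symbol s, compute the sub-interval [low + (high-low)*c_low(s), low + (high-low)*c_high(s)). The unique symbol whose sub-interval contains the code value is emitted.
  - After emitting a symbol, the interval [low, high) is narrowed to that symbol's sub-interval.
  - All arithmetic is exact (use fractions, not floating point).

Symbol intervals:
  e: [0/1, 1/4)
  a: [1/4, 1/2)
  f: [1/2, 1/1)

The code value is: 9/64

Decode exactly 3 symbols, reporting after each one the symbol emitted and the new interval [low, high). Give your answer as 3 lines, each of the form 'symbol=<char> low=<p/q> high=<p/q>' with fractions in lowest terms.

Answer: symbol=e low=0/1 high=1/4
symbol=f low=1/8 high=1/4
symbol=e low=1/8 high=5/32

Derivation:
Step 1: interval [0/1, 1/1), width = 1/1 - 0/1 = 1/1
  'e': [0/1 + 1/1*0/1, 0/1 + 1/1*1/4) = [0/1, 1/4) <- contains code 9/64
  'a': [0/1 + 1/1*1/4, 0/1 + 1/1*1/2) = [1/4, 1/2)
  'f': [0/1 + 1/1*1/2, 0/1 + 1/1*1/1) = [1/2, 1/1)
  emit 'e', narrow to [0/1, 1/4)
Step 2: interval [0/1, 1/4), width = 1/4 - 0/1 = 1/4
  'e': [0/1 + 1/4*0/1, 0/1 + 1/4*1/4) = [0/1, 1/16)
  'a': [0/1 + 1/4*1/4, 0/1 + 1/4*1/2) = [1/16, 1/8)
  'f': [0/1 + 1/4*1/2, 0/1 + 1/4*1/1) = [1/8, 1/4) <- contains code 9/64
  emit 'f', narrow to [1/8, 1/4)
Step 3: interval [1/8, 1/4), width = 1/4 - 1/8 = 1/8
  'e': [1/8 + 1/8*0/1, 1/8 + 1/8*1/4) = [1/8, 5/32) <- contains code 9/64
  'a': [1/8 + 1/8*1/4, 1/8 + 1/8*1/2) = [5/32, 3/16)
  'f': [1/8 + 1/8*1/2, 1/8 + 1/8*1/1) = [3/16, 1/4)
  emit 'e', narrow to [1/8, 5/32)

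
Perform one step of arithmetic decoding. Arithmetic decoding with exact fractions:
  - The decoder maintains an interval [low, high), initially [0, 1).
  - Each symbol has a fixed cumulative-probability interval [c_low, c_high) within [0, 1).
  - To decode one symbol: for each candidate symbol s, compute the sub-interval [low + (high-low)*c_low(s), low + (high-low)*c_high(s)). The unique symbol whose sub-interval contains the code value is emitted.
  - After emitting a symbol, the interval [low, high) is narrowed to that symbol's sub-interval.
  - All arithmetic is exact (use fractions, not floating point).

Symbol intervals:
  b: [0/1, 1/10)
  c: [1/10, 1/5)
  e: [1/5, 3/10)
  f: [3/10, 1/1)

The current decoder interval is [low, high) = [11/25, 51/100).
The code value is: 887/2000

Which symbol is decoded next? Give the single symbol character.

Interval width = high − low = 51/100 − 11/25 = 7/100
Scaled code = (code − low) / width = (887/2000 − 11/25) / 7/100 = 1/20
  b: [0/1, 1/10) ← scaled code falls here ✓
  c: [1/10, 1/5) 
  e: [1/5, 3/10) 
  f: [3/10, 1/1) 

Answer: b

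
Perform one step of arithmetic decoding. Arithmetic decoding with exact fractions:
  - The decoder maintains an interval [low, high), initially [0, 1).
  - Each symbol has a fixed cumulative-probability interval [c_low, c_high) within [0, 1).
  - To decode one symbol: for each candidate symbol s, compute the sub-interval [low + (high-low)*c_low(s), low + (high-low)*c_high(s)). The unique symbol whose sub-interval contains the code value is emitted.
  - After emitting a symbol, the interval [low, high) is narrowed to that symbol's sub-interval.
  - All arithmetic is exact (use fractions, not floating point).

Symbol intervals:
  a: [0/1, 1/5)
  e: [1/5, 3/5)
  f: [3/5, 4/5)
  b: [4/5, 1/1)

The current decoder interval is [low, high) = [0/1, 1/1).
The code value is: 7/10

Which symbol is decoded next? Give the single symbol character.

Interval width = high − low = 1/1 − 0/1 = 1/1
Scaled code = (code − low) / width = (7/10 − 0/1) / 1/1 = 7/10
  a: [0/1, 1/5) 
  e: [1/5, 3/5) 
  f: [3/5, 4/5) ← scaled code falls here ✓
  b: [4/5, 1/1) 

Answer: f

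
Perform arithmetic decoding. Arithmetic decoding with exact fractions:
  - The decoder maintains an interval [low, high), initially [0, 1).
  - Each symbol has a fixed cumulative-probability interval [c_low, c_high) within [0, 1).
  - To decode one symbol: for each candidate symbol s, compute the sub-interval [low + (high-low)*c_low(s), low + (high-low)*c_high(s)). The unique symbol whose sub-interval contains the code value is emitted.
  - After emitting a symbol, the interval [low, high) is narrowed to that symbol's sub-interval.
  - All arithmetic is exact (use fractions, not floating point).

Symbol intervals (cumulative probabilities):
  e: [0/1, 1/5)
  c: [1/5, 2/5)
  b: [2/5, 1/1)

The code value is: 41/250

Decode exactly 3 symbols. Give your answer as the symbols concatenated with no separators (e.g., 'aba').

Step 1: interval [0/1, 1/1), width = 1/1 - 0/1 = 1/1
  'e': [0/1 + 1/1*0/1, 0/1 + 1/1*1/5) = [0/1, 1/5) <- contains code 41/250
  'c': [0/1 + 1/1*1/5, 0/1 + 1/1*2/5) = [1/5, 2/5)
  'b': [0/1 + 1/1*2/5, 0/1 + 1/1*1/1) = [2/5, 1/1)
  emit 'e', narrow to [0/1, 1/5)
Step 2: interval [0/1, 1/5), width = 1/5 - 0/1 = 1/5
  'e': [0/1 + 1/5*0/1, 0/1 + 1/5*1/5) = [0/1, 1/25)
  'c': [0/1 + 1/5*1/5, 0/1 + 1/5*2/5) = [1/25, 2/25)
  'b': [0/1 + 1/5*2/5, 0/1 + 1/5*1/1) = [2/25, 1/5) <- contains code 41/250
  emit 'b', narrow to [2/25, 1/5)
Step 3: interval [2/25, 1/5), width = 1/5 - 2/25 = 3/25
  'e': [2/25 + 3/25*0/1, 2/25 + 3/25*1/5) = [2/25, 13/125)
  'c': [2/25 + 3/25*1/5, 2/25 + 3/25*2/5) = [13/125, 16/125)
  'b': [2/25 + 3/25*2/5, 2/25 + 3/25*1/1) = [16/125, 1/5) <- contains code 41/250
  emit 'b', narrow to [16/125, 1/5)

Answer: ebb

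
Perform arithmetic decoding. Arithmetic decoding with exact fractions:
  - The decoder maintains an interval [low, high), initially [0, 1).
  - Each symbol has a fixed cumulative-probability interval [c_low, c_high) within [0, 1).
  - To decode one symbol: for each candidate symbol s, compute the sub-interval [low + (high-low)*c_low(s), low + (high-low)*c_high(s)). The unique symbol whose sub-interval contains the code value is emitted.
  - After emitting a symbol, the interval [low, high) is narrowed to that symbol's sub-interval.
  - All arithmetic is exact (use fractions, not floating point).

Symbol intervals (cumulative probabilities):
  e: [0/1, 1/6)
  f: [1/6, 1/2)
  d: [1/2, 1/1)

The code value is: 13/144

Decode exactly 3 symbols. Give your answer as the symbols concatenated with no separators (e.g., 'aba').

Step 1: interval [0/1, 1/1), width = 1/1 - 0/1 = 1/1
  'e': [0/1 + 1/1*0/1, 0/1 + 1/1*1/6) = [0/1, 1/6) <- contains code 13/144
  'f': [0/1 + 1/1*1/6, 0/1 + 1/1*1/2) = [1/6, 1/2)
  'd': [0/1 + 1/1*1/2, 0/1 + 1/1*1/1) = [1/2, 1/1)
  emit 'e', narrow to [0/1, 1/6)
Step 2: interval [0/1, 1/6), width = 1/6 - 0/1 = 1/6
  'e': [0/1 + 1/6*0/1, 0/1 + 1/6*1/6) = [0/1, 1/36)
  'f': [0/1 + 1/6*1/6, 0/1 + 1/6*1/2) = [1/36, 1/12)
  'd': [0/1 + 1/6*1/2, 0/1 + 1/6*1/1) = [1/12, 1/6) <- contains code 13/144
  emit 'd', narrow to [1/12, 1/6)
Step 3: interval [1/12, 1/6), width = 1/6 - 1/12 = 1/12
  'e': [1/12 + 1/12*0/1, 1/12 + 1/12*1/6) = [1/12, 7/72) <- contains code 13/144
  'f': [1/12 + 1/12*1/6, 1/12 + 1/12*1/2) = [7/72, 1/8)
  'd': [1/12 + 1/12*1/2, 1/12 + 1/12*1/1) = [1/8, 1/6)
  emit 'e', narrow to [1/12, 7/72)

Answer: ede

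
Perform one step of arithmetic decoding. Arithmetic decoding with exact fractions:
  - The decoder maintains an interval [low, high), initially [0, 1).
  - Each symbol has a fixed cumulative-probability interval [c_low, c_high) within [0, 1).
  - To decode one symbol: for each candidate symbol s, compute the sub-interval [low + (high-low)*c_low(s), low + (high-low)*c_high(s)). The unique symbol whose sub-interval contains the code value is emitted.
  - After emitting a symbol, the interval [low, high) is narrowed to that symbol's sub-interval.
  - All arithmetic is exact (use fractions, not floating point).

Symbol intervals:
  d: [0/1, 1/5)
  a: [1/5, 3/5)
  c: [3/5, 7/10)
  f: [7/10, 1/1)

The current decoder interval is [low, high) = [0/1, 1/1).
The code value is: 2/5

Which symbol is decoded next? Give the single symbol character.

Interval width = high − low = 1/1 − 0/1 = 1/1
Scaled code = (code − low) / width = (2/5 − 0/1) / 1/1 = 2/5
  d: [0/1, 1/5) 
  a: [1/5, 3/5) ← scaled code falls here ✓
  c: [3/5, 7/10) 
  f: [7/10, 1/1) 

Answer: a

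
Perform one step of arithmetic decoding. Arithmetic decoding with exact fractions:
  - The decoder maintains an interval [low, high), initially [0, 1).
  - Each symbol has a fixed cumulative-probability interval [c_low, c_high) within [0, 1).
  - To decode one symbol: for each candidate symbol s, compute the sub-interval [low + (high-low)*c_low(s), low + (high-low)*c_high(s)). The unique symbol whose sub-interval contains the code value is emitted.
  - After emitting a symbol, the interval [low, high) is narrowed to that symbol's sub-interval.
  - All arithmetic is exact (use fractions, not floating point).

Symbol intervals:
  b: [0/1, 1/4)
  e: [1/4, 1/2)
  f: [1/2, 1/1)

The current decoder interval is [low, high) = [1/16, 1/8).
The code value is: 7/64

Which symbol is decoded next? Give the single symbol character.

Interval width = high − low = 1/8 − 1/16 = 1/16
Scaled code = (code − low) / width = (7/64 − 1/16) / 1/16 = 3/4
  b: [0/1, 1/4) 
  e: [1/4, 1/2) 
  f: [1/2, 1/1) ← scaled code falls here ✓

Answer: f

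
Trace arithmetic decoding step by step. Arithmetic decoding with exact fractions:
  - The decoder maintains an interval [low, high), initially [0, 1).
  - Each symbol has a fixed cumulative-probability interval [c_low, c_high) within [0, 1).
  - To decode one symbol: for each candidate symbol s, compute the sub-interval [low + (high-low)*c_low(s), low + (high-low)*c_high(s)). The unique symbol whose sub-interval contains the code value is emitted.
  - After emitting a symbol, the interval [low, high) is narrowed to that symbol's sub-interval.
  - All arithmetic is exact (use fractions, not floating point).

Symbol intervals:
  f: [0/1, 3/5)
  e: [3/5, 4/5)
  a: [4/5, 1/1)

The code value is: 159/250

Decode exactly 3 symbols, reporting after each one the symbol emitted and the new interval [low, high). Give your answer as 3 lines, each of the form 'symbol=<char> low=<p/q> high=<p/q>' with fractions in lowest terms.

Step 1: interval [0/1, 1/1), width = 1/1 - 0/1 = 1/1
  'f': [0/1 + 1/1*0/1, 0/1 + 1/1*3/5) = [0/1, 3/5)
  'e': [0/1 + 1/1*3/5, 0/1 + 1/1*4/5) = [3/5, 4/5) <- contains code 159/250
  'a': [0/1 + 1/1*4/5, 0/1 + 1/1*1/1) = [4/5, 1/1)
  emit 'e', narrow to [3/5, 4/5)
Step 2: interval [3/5, 4/5), width = 4/5 - 3/5 = 1/5
  'f': [3/5 + 1/5*0/1, 3/5 + 1/5*3/5) = [3/5, 18/25) <- contains code 159/250
  'e': [3/5 + 1/5*3/5, 3/5 + 1/5*4/5) = [18/25, 19/25)
  'a': [3/5 + 1/5*4/5, 3/5 + 1/5*1/1) = [19/25, 4/5)
  emit 'f', narrow to [3/5, 18/25)
Step 3: interval [3/5, 18/25), width = 18/25 - 3/5 = 3/25
  'f': [3/5 + 3/25*0/1, 3/5 + 3/25*3/5) = [3/5, 84/125) <- contains code 159/250
  'e': [3/5 + 3/25*3/5, 3/5 + 3/25*4/5) = [84/125, 87/125)
  'a': [3/5 + 3/25*4/5, 3/5 + 3/25*1/1) = [87/125, 18/25)
  emit 'f', narrow to [3/5, 84/125)

Answer: symbol=e low=3/5 high=4/5
symbol=f low=3/5 high=18/25
symbol=f low=3/5 high=84/125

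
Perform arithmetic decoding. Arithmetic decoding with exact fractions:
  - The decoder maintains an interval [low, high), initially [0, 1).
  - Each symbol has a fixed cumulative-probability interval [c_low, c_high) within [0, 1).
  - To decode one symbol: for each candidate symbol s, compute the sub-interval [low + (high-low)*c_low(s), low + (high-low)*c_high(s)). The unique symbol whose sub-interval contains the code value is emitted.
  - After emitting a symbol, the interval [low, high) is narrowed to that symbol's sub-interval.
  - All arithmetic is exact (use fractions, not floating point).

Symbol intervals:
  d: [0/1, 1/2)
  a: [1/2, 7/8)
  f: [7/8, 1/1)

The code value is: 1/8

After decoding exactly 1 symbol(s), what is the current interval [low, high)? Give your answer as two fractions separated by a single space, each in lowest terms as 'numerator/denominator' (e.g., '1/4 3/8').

Answer: 0/1 1/2

Derivation:
Step 1: interval [0/1, 1/1), width = 1/1 - 0/1 = 1/1
  'd': [0/1 + 1/1*0/1, 0/1 + 1/1*1/2) = [0/1, 1/2) <- contains code 1/8
  'a': [0/1 + 1/1*1/2, 0/1 + 1/1*7/8) = [1/2, 7/8)
  'f': [0/1 + 1/1*7/8, 0/1 + 1/1*1/1) = [7/8, 1/1)
  emit 'd', narrow to [0/1, 1/2)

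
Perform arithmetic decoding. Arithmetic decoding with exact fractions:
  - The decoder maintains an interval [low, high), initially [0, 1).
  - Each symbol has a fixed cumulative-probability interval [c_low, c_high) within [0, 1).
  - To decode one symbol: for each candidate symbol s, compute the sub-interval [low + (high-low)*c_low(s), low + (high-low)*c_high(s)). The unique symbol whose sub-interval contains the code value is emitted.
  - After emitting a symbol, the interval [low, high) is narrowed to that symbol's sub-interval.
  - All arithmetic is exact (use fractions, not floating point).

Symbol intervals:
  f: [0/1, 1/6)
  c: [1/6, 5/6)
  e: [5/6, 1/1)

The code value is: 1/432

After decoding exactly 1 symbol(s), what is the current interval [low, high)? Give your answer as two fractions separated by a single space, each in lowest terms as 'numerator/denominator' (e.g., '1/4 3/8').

Answer: 0/1 1/6

Derivation:
Step 1: interval [0/1, 1/1), width = 1/1 - 0/1 = 1/1
  'f': [0/1 + 1/1*0/1, 0/1 + 1/1*1/6) = [0/1, 1/6) <- contains code 1/432
  'c': [0/1 + 1/1*1/6, 0/1 + 1/1*5/6) = [1/6, 5/6)
  'e': [0/1 + 1/1*5/6, 0/1 + 1/1*1/1) = [5/6, 1/1)
  emit 'f', narrow to [0/1, 1/6)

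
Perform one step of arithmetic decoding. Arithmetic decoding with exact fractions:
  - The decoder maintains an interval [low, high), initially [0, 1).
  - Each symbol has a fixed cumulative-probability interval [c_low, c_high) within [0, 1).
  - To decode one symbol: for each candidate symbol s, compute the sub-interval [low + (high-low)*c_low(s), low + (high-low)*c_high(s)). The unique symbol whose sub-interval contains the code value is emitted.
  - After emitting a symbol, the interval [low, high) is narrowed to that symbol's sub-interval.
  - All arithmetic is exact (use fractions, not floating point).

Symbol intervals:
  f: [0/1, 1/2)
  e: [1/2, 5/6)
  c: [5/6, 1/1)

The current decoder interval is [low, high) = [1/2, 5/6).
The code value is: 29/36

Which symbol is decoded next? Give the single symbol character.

Interval width = high − low = 5/6 − 1/2 = 1/3
Scaled code = (code − low) / width = (29/36 − 1/2) / 1/3 = 11/12
  f: [0/1, 1/2) 
  e: [1/2, 5/6) 
  c: [5/6, 1/1) ← scaled code falls here ✓

Answer: c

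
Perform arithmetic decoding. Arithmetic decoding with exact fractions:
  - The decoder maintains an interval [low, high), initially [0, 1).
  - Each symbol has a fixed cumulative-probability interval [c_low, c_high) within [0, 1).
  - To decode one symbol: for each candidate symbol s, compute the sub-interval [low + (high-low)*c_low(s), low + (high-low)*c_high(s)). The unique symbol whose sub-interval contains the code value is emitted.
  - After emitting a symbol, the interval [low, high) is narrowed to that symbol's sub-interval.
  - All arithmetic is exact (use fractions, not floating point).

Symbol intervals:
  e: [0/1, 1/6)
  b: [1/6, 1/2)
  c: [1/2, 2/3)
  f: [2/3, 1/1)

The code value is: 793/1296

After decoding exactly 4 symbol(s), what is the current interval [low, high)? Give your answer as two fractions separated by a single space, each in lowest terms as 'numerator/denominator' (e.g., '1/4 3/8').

Step 1: interval [0/1, 1/1), width = 1/1 - 0/1 = 1/1
  'e': [0/1 + 1/1*0/1, 0/1 + 1/1*1/6) = [0/1, 1/6)
  'b': [0/1 + 1/1*1/6, 0/1 + 1/1*1/2) = [1/6, 1/2)
  'c': [0/1 + 1/1*1/2, 0/1 + 1/1*2/3) = [1/2, 2/3) <- contains code 793/1296
  'f': [0/1 + 1/1*2/3, 0/1 + 1/1*1/1) = [2/3, 1/1)
  emit 'c', narrow to [1/2, 2/3)
Step 2: interval [1/2, 2/3), width = 2/3 - 1/2 = 1/6
  'e': [1/2 + 1/6*0/1, 1/2 + 1/6*1/6) = [1/2, 19/36)
  'b': [1/2 + 1/6*1/6, 1/2 + 1/6*1/2) = [19/36, 7/12)
  'c': [1/2 + 1/6*1/2, 1/2 + 1/6*2/3) = [7/12, 11/18)
  'f': [1/2 + 1/6*2/3, 1/2 + 1/6*1/1) = [11/18, 2/3) <- contains code 793/1296
  emit 'f', narrow to [11/18, 2/3)
Step 3: interval [11/18, 2/3), width = 2/3 - 11/18 = 1/18
  'e': [11/18 + 1/18*0/1, 11/18 + 1/18*1/6) = [11/18, 67/108) <- contains code 793/1296
  'b': [11/18 + 1/18*1/6, 11/18 + 1/18*1/2) = [67/108, 23/36)
  'c': [11/18 + 1/18*1/2, 11/18 + 1/18*2/3) = [23/36, 35/54)
  'f': [11/18 + 1/18*2/3, 11/18 + 1/18*1/1) = [35/54, 2/3)
  emit 'e', narrow to [11/18, 67/108)
Step 4: interval [11/18, 67/108), width = 67/108 - 11/18 = 1/108
  'e': [11/18 + 1/108*0/1, 11/18 + 1/108*1/6) = [11/18, 397/648) <- contains code 793/1296
  'b': [11/18 + 1/108*1/6, 11/18 + 1/108*1/2) = [397/648, 133/216)
  'c': [11/18 + 1/108*1/2, 11/18 + 1/108*2/3) = [133/216, 50/81)
  'f': [11/18 + 1/108*2/3, 11/18 + 1/108*1/1) = [50/81, 67/108)
  emit 'e', narrow to [11/18, 397/648)

Answer: 11/18 397/648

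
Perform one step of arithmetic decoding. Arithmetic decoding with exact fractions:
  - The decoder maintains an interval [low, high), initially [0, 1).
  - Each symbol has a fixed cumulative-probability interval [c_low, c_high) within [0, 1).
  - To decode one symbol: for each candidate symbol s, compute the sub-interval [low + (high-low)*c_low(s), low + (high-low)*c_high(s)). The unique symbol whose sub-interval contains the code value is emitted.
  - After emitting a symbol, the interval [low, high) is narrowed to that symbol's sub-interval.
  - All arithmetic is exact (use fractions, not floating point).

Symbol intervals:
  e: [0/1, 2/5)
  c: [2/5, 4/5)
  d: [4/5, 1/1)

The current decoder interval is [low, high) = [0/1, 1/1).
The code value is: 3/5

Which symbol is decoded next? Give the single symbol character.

Answer: c

Derivation:
Interval width = high − low = 1/1 − 0/1 = 1/1
Scaled code = (code − low) / width = (3/5 − 0/1) / 1/1 = 3/5
  e: [0/1, 2/5) 
  c: [2/5, 4/5) ← scaled code falls here ✓
  d: [4/5, 1/1) 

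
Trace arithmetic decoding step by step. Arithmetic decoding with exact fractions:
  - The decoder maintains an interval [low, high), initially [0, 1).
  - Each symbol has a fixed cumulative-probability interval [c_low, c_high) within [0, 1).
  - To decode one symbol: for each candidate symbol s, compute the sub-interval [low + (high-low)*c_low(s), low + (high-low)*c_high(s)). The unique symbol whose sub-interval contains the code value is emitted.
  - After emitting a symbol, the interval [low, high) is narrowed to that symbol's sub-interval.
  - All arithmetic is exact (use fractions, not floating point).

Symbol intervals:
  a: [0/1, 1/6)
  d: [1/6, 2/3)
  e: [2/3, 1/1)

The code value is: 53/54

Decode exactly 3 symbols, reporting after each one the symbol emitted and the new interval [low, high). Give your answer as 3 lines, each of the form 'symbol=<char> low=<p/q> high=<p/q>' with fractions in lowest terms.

Answer: symbol=e low=2/3 high=1/1
symbol=e low=8/9 high=1/1
symbol=e low=26/27 high=1/1

Derivation:
Step 1: interval [0/1, 1/1), width = 1/1 - 0/1 = 1/1
  'a': [0/1 + 1/1*0/1, 0/1 + 1/1*1/6) = [0/1, 1/6)
  'd': [0/1 + 1/1*1/6, 0/1 + 1/1*2/3) = [1/6, 2/3)
  'e': [0/1 + 1/1*2/3, 0/1 + 1/1*1/1) = [2/3, 1/1) <- contains code 53/54
  emit 'e', narrow to [2/3, 1/1)
Step 2: interval [2/3, 1/1), width = 1/1 - 2/3 = 1/3
  'a': [2/3 + 1/3*0/1, 2/3 + 1/3*1/6) = [2/3, 13/18)
  'd': [2/3 + 1/3*1/6, 2/3 + 1/3*2/3) = [13/18, 8/9)
  'e': [2/3 + 1/3*2/3, 2/3 + 1/3*1/1) = [8/9, 1/1) <- contains code 53/54
  emit 'e', narrow to [8/9, 1/1)
Step 3: interval [8/9, 1/1), width = 1/1 - 8/9 = 1/9
  'a': [8/9 + 1/9*0/1, 8/9 + 1/9*1/6) = [8/9, 49/54)
  'd': [8/9 + 1/9*1/6, 8/9 + 1/9*2/3) = [49/54, 26/27)
  'e': [8/9 + 1/9*2/3, 8/9 + 1/9*1/1) = [26/27, 1/1) <- contains code 53/54
  emit 'e', narrow to [26/27, 1/1)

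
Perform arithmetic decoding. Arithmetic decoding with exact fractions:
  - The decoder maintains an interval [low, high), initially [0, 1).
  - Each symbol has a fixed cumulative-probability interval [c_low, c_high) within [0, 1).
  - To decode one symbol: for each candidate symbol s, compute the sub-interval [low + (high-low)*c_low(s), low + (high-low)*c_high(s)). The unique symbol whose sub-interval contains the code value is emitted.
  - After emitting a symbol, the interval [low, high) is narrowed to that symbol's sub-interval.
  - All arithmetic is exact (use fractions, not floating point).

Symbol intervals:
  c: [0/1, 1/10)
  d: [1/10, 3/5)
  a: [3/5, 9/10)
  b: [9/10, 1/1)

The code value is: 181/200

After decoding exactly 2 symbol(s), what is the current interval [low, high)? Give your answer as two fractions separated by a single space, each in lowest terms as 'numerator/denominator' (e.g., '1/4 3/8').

Step 1: interval [0/1, 1/1), width = 1/1 - 0/1 = 1/1
  'c': [0/1 + 1/1*0/1, 0/1 + 1/1*1/10) = [0/1, 1/10)
  'd': [0/1 + 1/1*1/10, 0/1 + 1/1*3/5) = [1/10, 3/5)
  'a': [0/1 + 1/1*3/5, 0/1 + 1/1*9/10) = [3/5, 9/10)
  'b': [0/1 + 1/1*9/10, 0/1 + 1/1*1/1) = [9/10, 1/1) <- contains code 181/200
  emit 'b', narrow to [9/10, 1/1)
Step 2: interval [9/10, 1/1), width = 1/1 - 9/10 = 1/10
  'c': [9/10 + 1/10*0/1, 9/10 + 1/10*1/10) = [9/10, 91/100) <- contains code 181/200
  'd': [9/10 + 1/10*1/10, 9/10 + 1/10*3/5) = [91/100, 24/25)
  'a': [9/10 + 1/10*3/5, 9/10 + 1/10*9/10) = [24/25, 99/100)
  'b': [9/10 + 1/10*9/10, 9/10 + 1/10*1/1) = [99/100, 1/1)
  emit 'c', narrow to [9/10, 91/100)

Answer: 9/10 91/100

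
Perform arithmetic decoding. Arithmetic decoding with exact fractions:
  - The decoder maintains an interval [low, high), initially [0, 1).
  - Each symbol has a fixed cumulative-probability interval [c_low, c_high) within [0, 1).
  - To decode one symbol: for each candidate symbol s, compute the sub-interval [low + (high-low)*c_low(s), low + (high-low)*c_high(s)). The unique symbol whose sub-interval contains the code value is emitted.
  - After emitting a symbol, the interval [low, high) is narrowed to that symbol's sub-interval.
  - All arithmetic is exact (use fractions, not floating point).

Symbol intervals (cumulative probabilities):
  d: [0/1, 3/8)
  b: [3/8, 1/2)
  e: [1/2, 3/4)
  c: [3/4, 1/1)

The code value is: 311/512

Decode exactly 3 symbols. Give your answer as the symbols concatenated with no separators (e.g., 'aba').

Answer: ebb

Derivation:
Step 1: interval [0/1, 1/1), width = 1/1 - 0/1 = 1/1
  'd': [0/1 + 1/1*0/1, 0/1 + 1/1*3/8) = [0/1, 3/8)
  'b': [0/1 + 1/1*3/8, 0/1 + 1/1*1/2) = [3/8, 1/2)
  'e': [0/1 + 1/1*1/2, 0/1 + 1/1*3/4) = [1/2, 3/4) <- contains code 311/512
  'c': [0/1 + 1/1*3/4, 0/1 + 1/1*1/1) = [3/4, 1/1)
  emit 'e', narrow to [1/2, 3/4)
Step 2: interval [1/2, 3/4), width = 3/4 - 1/2 = 1/4
  'd': [1/2 + 1/4*0/1, 1/2 + 1/4*3/8) = [1/2, 19/32)
  'b': [1/2 + 1/4*3/8, 1/2 + 1/4*1/2) = [19/32, 5/8) <- contains code 311/512
  'e': [1/2 + 1/4*1/2, 1/2 + 1/4*3/4) = [5/8, 11/16)
  'c': [1/2 + 1/4*3/4, 1/2 + 1/4*1/1) = [11/16, 3/4)
  emit 'b', narrow to [19/32, 5/8)
Step 3: interval [19/32, 5/8), width = 5/8 - 19/32 = 1/32
  'd': [19/32 + 1/32*0/1, 19/32 + 1/32*3/8) = [19/32, 155/256)
  'b': [19/32 + 1/32*3/8, 19/32 + 1/32*1/2) = [155/256, 39/64) <- contains code 311/512
  'e': [19/32 + 1/32*1/2, 19/32 + 1/32*3/4) = [39/64, 79/128)
  'c': [19/32 + 1/32*3/4, 19/32 + 1/32*1/1) = [79/128, 5/8)
  emit 'b', narrow to [155/256, 39/64)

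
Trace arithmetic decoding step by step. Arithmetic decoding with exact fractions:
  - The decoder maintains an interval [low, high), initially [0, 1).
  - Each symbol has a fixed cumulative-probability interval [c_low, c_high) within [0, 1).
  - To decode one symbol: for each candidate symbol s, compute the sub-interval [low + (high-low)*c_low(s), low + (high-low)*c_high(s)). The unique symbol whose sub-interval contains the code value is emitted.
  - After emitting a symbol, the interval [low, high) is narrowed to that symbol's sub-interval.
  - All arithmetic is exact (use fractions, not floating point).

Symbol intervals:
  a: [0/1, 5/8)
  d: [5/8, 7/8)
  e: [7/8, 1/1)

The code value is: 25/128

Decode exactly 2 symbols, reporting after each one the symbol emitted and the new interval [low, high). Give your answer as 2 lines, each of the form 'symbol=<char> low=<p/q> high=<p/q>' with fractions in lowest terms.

Step 1: interval [0/1, 1/1), width = 1/1 - 0/1 = 1/1
  'a': [0/1 + 1/1*0/1, 0/1 + 1/1*5/8) = [0/1, 5/8) <- contains code 25/128
  'd': [0/1 + 1/1*5/8, 0/1 + 1/1*7/8) = [5/8, 7/8)
  'e': [0/1 + 1/1*7/8, 0/1 + 1/1*1/1) = [7/8, 1/1)
  emit 'a', narrow to [0/1, 5/8)
Step 2: interval [0/1, 5/8), width = 5/8 - 0/1 = 5/8
  'a': [0/1 + 5/8*0/1, 0/1 + 5/8*5/8) = [0/1, 25/64) <- contains code 25/128
  'd': [0/1 + 5/8*5/8, 0/1 + 5/8*7/8) = [25/64, 35/64)
  'e': [0/1 + 5/8*7/8, 0/1 + 5/8*1/1) = [35/64, 5/8)
  emit 'a', narrow to [0/1, 25/64)

Answer: symbol=a low=0/1 high=5/8
symbol=a low=0/1 high=25/64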